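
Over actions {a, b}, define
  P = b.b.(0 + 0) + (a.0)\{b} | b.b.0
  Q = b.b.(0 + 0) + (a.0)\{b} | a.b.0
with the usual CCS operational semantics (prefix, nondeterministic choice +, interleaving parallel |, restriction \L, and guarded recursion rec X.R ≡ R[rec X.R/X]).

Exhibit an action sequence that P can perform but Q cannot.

ba

Reachable graph of P (8 states):
  s0 = b.b.(0 + 0) + (a.0)\{b} | b.b.0 → --a--▸ s1, --b--▸ s2, --b--▸ s3
  s1 = 0\{b} | b.b.0 → --b--▸ s4
  s2 = (a.0)\{b} | b.0 → --a--▸ s4, --b--▸ s5
  s3 = b.(0 + 0) → --b--▸ s6
  s4 = 0\{b} | b.0 → --b--▸ s7
  s5 = (a.0)\{b} | 0 → --a--▸ s7
  s6 = 0 + 0 → deadlocked
  s7 = 0\{b} | 0 → deadlocked
Reachable graph of Q (8 states):
  t0 = b.b.(0 + 0) + (a.0)\{b} | a.b.0 → --a--▸ t1, --a--▸ t2, --b--▸ t3
  t1 = (a.0)\{b} | b.0 → --a--▸ t4, --b--▸ t5
  t2 = 0\{b} | a.b.0 → --a--▸ t4
  t3 = b.(0 + 0) → --b--▸ t6
  t4 = 0\{b} | b.0 → --b--▸ t7
  t5 = (a.0)\{b} | 0 → --a--▸ t7
  t6 = 0 + 0 → deadlocked
  t7 = 0\{b} | 0 → deadlocked
Trace ⟨ba⟩ through P, begin at {s0}:
  step 1 (b): {s2, s3}
  step 2 (a): {s4}
  — P admits the full trace.
Trace ⟨ba⟩ through Q, begin at {t0}:
  step 1 (b): {t3}
  step 2 (a): ∅  — Q cannot continue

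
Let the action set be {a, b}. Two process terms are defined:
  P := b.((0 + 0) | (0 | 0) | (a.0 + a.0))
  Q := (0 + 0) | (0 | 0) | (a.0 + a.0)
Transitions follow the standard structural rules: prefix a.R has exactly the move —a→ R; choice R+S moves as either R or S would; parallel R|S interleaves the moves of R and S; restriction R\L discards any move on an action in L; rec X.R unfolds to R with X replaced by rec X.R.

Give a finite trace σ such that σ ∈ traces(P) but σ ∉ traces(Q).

b

P's transition system — 3 states:
  u0 = b.((0 + 0) | (0 | 0) | (a.0 + a.0)) → =b=> u1
  u1 = (0 + 0) | (0 | 0) | (a.0 + a.0) → =a=> u2
  u2 = (0 + 0) | (0 | 0) | 0 → stopped
Q's transition system — 2 states:
  v0 = (0 + 0) | (0 | 0) | (a.0 + a.0) → =a=> v1
  v1 = (0 + 0) | (0 | 0) | 0 → stopped
Run σ = ⟨b⟩ on P: start {u0}
  step 1 (b): {u1}
  P completes σ.
Run σ = ⟨b⟩ on Q: start {v0}
  step 1 (b): ∅  — Q cannot continue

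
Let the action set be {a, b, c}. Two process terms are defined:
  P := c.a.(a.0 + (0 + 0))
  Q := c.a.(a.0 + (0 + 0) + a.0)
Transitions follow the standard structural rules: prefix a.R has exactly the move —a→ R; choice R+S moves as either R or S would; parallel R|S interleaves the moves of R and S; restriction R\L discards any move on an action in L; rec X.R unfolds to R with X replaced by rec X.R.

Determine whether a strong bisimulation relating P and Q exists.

Reachable graph of P (4 states):
  s0 = c.a.(a.0 + (0 + 0)) → =c=> s1
  s1 = a.(a.0 + (0 + 0)) → =a=> s2
  s2 = a.0 + (0 + 0) → =a=> s3
  s3 = 0 → stopped
Reachable graph of Q (4 states):
  t0 = c.a.(a.0 + (0 + 0) + a.0) → =c=> t1
  t1 = a.(a.0 + (0 + 0) + a.0) → =a=> t2
  t2 = a.0 + (0 + 0) + a.0 → =a=> t3
  t3 = 0 → stopped
Coarsest stable partition (strong bisimilarity classes):
  B0 = {s0, t0}
  B1 = {s1, t1}
  B2 = {s2, t2}
  B3 = {s3, t3}
s0 ∈ B0, t0 ∈ B0 → same block

bisimilar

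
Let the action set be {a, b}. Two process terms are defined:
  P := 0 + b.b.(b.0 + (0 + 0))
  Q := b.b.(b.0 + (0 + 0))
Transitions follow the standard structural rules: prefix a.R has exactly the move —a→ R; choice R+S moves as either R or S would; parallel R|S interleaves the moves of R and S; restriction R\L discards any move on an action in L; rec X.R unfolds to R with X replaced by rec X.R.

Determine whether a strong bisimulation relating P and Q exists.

P ~ Q

LTS(P): 4 reachable states
  m0 = 0 + b.b.(b.0 + (0 + 0)) → —b→ m1
  m1 = b.(b.0 + (0 + 0)) → —b→ m2
  m2 = b.0 + (0 + 0) → —b→ m3
  m3 = 0 → (no moves)
LTS(Q): 4 reachable states
  n0 = b.b.(b.0 + (0 + 0)) → —b→ n1
  n1 = b.(b.0 + (0 + 0)) → —b→ n2
  n2 = b.0 + (0 + 0) → —b→ n3
  n3 = 0 → (no moves)
Coarsest stable partition (strong bisimilarity classes):
  B0 = {m0, n0}
  B1 = {m1, n1}
  B2 = {m2, n2}
  B3 = {m3, n3}
m0 ∈ B0, n0 ∈ B0 → same block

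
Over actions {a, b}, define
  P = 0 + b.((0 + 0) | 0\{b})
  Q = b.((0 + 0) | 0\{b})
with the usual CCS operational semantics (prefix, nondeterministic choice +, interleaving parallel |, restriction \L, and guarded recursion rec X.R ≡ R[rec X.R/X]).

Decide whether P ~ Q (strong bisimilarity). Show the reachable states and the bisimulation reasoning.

bisimilar

P's transition system — 2 states:
  p0 = 0 + b.((0 + 0) | 0\{b}) | =b=> p1
  p1 = (0 + 0) | 0\{b} | (no moves)
Q's transition system — 2 states:
  q0 = b.((0 + 0) | 0\{b}) | =b=> q1
  q1 = (0 + 0) | 0\{b} | (no moves)
Coarsest stable partition (strong bisimilarity classes):
  B0 = {p0, q0}
  B1 = {p1, q1}
p0 ∈ B0, q0 ∈ B0 → same block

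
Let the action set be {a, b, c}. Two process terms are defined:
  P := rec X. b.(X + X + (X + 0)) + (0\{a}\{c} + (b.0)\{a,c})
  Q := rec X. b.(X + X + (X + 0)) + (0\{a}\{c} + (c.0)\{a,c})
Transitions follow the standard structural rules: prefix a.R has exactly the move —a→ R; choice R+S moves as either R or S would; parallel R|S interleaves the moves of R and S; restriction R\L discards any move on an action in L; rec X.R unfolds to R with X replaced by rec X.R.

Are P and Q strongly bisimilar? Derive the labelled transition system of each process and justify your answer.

P ≁ Q

Reachable graph of P (3 states):
  p0 = rec X. b.(X + X + (X + 0)) + (0\{a}\{c} + (b.0)\{a,c}) :: ··b··> p1, ··b··> p2
  p1 = (rec X. b.(X + X + (X + 0)) + (0\{a}\{c} + (b.0)\{a,c})) + (rec X. b.(X + X + (X + 0)) + (0\{a}\{c} + (b.0)\{a,c})) + ((rec X. b.(X + X + (X + 0)) + (0\{a}\{c} + (b.0)\{a,c})) + 0) :: ··b··> p1, ··b··> p2
  p2 = 0\{a,c} :: ∅
Reachable graph of Q (2 states):
  q0 = rec X. b.(X + X + (X + 0)) + (0\{a}\{c} + (c.0)\{a,c}) :: ··b··> q1
  q1 = (rec X. b.(X + X + (X + 0)) + (0\{a}\{c} + (c.0)\{a,c})) + (rec X. b.(X + X + (X + 0)) + (0\{a}\{c} + (c.0)\{a,c})) + ((rec X. b.(X + X + (X + 0)) + (0\{a}\{c} + (c.0)\{a,c})) + 0) :: ··b··> q1
Partition-refinement fixed point:
  B0 = {p0, p1}
  B1 = {p2}
  B2 = {q0, q1}
p0 ∈ B0, q0 ∈ B2 → different blocks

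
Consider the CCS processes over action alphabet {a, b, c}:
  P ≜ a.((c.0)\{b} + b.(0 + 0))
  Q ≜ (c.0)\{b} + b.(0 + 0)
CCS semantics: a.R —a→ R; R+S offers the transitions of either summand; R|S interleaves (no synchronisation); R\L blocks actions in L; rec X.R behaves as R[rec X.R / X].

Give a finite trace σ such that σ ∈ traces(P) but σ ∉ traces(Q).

a

P's transition system — 4 states:
  s0 = a.((c.0)\{b} + b.(0 + 0)) | =a=> s1
  s1 = (c.0)\{b} + b.(0 + 0) | =b=> s2, =c=> s3
  s2 = 0 + 0 | ∅
  s3 = 0\{b} | ∅
Q's transition system — 3 states:
  t0 = (c.0)\{b} + b.(0 + 0) | =b=> t1, =c=> t2
  t1 = 0 + 0 | ∅
  t2 = 0\{b} | ∅
Executing a from P (initial set {s0}):
  after a @ step 1: {s1}
  — P admits the full trace.
Executing a from Q (initial set {t0}):
  after a @ step 1: ∅ (Q stuck)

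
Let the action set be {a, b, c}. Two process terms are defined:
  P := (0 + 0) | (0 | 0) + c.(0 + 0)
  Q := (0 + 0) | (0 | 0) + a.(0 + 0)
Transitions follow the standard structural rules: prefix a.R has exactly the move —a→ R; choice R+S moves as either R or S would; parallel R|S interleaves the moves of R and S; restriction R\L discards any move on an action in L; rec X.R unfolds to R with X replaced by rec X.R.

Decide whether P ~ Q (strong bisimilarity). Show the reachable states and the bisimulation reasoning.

LTS(P): 2 reachable states
  m0 = (0 + 0) | (0 | 0) + c.(0 + 0) :: =c=> m1
  m1 = 0 + 0 :: (no moves)
LTS(Q): 2 reachable states
  n0 = (0 + 0) | (0 | 0) + a.(0 + 0) :: =a=> n1
  n1 = 0 + 0 :: (no moves)
Coarsest stable partition (strong bisimilarity classes):
  B0 = {m0}
  B1 = {m1, n1}
  B2 = {n0}
m0 ∈ B0, n0 ∈ B2 → different blocks

not bisimilar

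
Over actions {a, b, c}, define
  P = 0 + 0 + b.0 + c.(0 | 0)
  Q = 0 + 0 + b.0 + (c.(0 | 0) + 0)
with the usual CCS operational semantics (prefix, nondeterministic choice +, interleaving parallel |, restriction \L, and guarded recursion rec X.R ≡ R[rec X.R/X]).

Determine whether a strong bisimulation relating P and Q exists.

LTS(P): 3 reachable states
  m0 = 0 + 0 + b.0 + c.(0 | 0) has moves =b=> m1, =c=> m2
  m1 = 0 has moves ·
  m2 = 0 | 0 has moves ·
LTS(Q): 3 reachable states
  n0 = 0 + 0 + b.0 + (c.(0 | 0) + 0) has moves =b=> n1, =c=> n2
  n1 = 0 has moves ·
  n2 = 0 | 0 has moves ·
Partition-refinement fixed point:
  B0 = {m0, n0}
  B1 = {m1, m2, n1, n2}
m0 ∈ B0, n0 ∈ B0 → same block

YES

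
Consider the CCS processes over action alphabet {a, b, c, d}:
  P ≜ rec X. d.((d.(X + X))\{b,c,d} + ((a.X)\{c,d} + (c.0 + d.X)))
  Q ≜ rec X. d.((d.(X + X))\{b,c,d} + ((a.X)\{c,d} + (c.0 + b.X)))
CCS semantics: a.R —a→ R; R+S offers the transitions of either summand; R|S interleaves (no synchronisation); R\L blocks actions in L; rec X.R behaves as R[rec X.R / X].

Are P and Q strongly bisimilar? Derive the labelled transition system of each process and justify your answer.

P's transition system — 4 states:
  m0 = rec X. d.((d.(X + X))\{b,c,d} + ((a.X)\{c,d} + (c.0 + d.X))) → --d--▸ m1
  m1 = (d.((rec X. d.((d.(X + X))\{b,c,d} + ((a.X)\{c,d} + (c.0 + d.X)))) + (rec X. d.((d.(X + X))\{b,c,d} + ((a.X)\{c,d} + (c.0 + d.X))))))\{b,c,d} + ((a.(rec X. d.((d.(X + X))\{b,c,d} + ((a.X)\{c,d} + (c.0 + d.X)))))\{c,d} + (c.0 + d.(rec X. d.((d.(X + X))\{b,c,d} + ((a.X)\{c,d} + (c.0 + d.X)))))) → --a--▸ m2, --c--▸ m3, --d--▸ m0
  m2 = (rec X. d.((d.(X + X))\{b,c,d} + ((a.X)\{c,d} + (c.0 + d.X))))\{c,d} → stopped
  m3 = 0 → stopped
Q's transition system — 4 states:
  n0 = rec X. d.((d.(X + X))\{b,c,d} + ((a.X)\{c,d} + (c.0 + b.X))) → --d--▸ n1
  n1 = (d.((rec X. d.((d.(X + X))\{b,c,d} + ((a.X)\{c,d} + (c.0 + b.X)))) + (rec X. d.((d.(X + X))\{b,c,d} + ((a.X)\{c,d} + (c.0 + b.X))))))\{b,c,d} + ((a.(rec X. d.((d.(X + X))\{b,c,d} + ((a.X)\{c,d} + (c.0 + b.X)))))\{c,d} + (c.0 + b.(rec X. d.((d.(X + X))\{b,c,d} + ((a.X)\{c,d} + (c.0 + b.X)))))) → --a--▸ n2, --b--▸ n0, --c--▸ n3
  n2 = (rec X. d.((d.(X + X))\{b,c,d} + ((a.X)\{c,d} + (c.0 + b.X))))\{c,d} → stopped
  n3 = 0 → stopped
Coarsest stable partition (strong bisimilarity classes):
  B0 = {m0}
  B1 = {m1}
  B2 = {m2, m3, n2, n3}
  B3 = {n0}
  B4 = {n1}
m0 ∈ B0, n0 ∈ B3 → different blocks

not bisimilar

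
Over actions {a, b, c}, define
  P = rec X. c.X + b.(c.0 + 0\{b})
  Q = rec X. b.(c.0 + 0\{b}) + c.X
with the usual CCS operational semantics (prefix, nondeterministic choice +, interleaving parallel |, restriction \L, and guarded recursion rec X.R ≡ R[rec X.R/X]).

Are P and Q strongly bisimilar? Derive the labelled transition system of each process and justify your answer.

YES

Reachable graph of P (3 states):
  s0 = rec X. c.X + b.(c.0 + 0\{b}) :: -b-> s1, -c-> s0
  s1 = c.0 + 0\{b} :: -c-> s2
  s2 = 0 :: ∅
Reachable graph of Q (3 states):
  t0 = rec X. b.(c.0 + 0\{b}) + c.X :: -b-> t1, -c-> t0
  t1 = c.0 + 0\{b} :: -c-> t2
  t2 = 0 :: ∅
Bisimilarity quotient blocks:
  B0 = {s0, t0}
  B1 = {s1, t1}
  B2 = {s2, t2}
s0 ∈ B0, t0 ∈ B0 → same block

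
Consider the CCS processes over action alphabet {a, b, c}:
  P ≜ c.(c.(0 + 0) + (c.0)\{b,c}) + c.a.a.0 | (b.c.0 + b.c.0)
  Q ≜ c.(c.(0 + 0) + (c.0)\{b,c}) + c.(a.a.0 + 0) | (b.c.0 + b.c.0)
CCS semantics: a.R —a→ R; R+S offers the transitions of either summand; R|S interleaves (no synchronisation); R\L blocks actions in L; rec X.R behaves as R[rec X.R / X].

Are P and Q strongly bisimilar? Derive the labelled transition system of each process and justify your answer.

YES

LTS(P): 14 reachable states
  m0 = c.(c.(0 + 0) + (c.0)\{b,c}) + c.a.a.0 | (b.c.0 + b.c.0) | =b=> m1, =c=> m2, =c=> m3
  m1 = c.a.a.0 | c.0 | =c=> m4, =c=> m5
  m2 = a.a.0 | (b.c.0 + b.c.0) | =a=> m6, =b=> m4
  m3 = c.(0 + 0) + (c.0)\{b,c} | =c=> m7
  m4 = a.a.0 | c.0 | =a=> m8, =c=> m9
  m5 = c.a.a.0 | 0 | =c=> m9
  m6 = a.0 | (b.c.0 + b.c.0) | =a=> m10, =b=> m8
  m7 = 0 + 0 | ·
  m8 = a.0 | c.0 | =a=> m11, =c=> m12
  m9 = a.a.0 | 0 | =a=> m12
  m10 = 0 | (b.c.0 + b.c.0) | =b=> m11
  m11 = 0 | c.0 | =c=> m13
  m12 = a.0 | 0 | =a=> m13
  m13 = 0 | 0 | ·
LTS(Q): 14 reachable states
  n0 = c.(c.(0 + 0) + (c.0)\{b,c}) + c.(a.a.0 + 0) | (b.c.0 + b.c.0) | =b=> n1, =c=> n2, =c=> n3
  n1 = c.(a.a.0 + 0) | c.0 | =c=> n4, =c=> n5
  n2 = (a.a.0 + 0) | (b.c.0 + b.c.0) | =a=> n6, =b=> n4
  n3 = c.(0 + 0) + (c.0)\{b,c} | =c=> n7
  n4 = (a.a.0 + 0) | c.0 | =a=> n8, =c=> n9
  n5 = c.(a.a.0 + 0) | 0 | =c=> n9
  n6 = a.0 | (b.c.0 + b.c.0) | =a=> n10, =b=> n8
  n7 = 0 + 0 | ·
  n8 = a.0 | c.0 | =a=> n11, =c=> n12
  n9 = (a.a.0 + 0) | 0 | =a=> n12
  n10 = 0 | (b.c.0 + b.c.0) | =b=> n11
  n11 = 0 | c.0 | =c=> n13
  n12 = a.0 | 0 | =a=> n13
  n13 = 0 | 0 | ·
Coarsest stable partition (strong bisimilarity classes):
  B0 = {m0, n0}
  B1 = {m11, m3, n11, n3}
  B2 = {m13, m7, n13, n7}
  B3 = {m1, n1}
  B4 = {m4, n4}
  B5 = {m9, n9}
  B6 = {m12, n12}
  B7 = {m8, n8}
  B8 = {m5, n5}
  B9 = {m2, n2}
  B10 = {m6, n6}
  B11 = {m10, n10}
m0 ∈ B0, n0 ∈ B0 → same block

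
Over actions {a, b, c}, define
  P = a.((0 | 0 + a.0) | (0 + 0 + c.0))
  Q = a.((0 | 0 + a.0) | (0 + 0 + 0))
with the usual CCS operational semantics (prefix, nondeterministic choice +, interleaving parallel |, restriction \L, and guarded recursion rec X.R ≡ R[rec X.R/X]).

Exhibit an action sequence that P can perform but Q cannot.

ac

P's transition system — 5 states:
  p0 = a.((0 | 0 + a.0) | (0 + 0 + c.0)) → =a=> p1
  p1 = (0 | 0 + a.0) | (0 + 0 + c.0) → =a=> p2, =c=> p3
  p2 = 0 | (0 + 0 + c.0) → =c=> p4
  p3 = (0 | 0 + a.0) | 0 → =a=> p4
  p4 = 0 | 0 → stopped
Q's transition system — 3 states:
  q0 = a.((0 | 0 + a.0) | (0 + 0 + 0)) → =a=> q1
  q1 = (0 | 0 + a.0) | (0 + 0 + 0) → =a=> q2
  q2 = 0 | (0 + 0 + 0) → stopped
Run σ = ⟨ac⟩ on P: start {p0}
  step 1 (a): {p1}
  step 2 (c): {p3}
  P completes σ.
Run σ = ⟨ac⟩ on Q: start {q0}
  step 1 (a): {q1}
  step 2 (c): ∅  — Q cannot continue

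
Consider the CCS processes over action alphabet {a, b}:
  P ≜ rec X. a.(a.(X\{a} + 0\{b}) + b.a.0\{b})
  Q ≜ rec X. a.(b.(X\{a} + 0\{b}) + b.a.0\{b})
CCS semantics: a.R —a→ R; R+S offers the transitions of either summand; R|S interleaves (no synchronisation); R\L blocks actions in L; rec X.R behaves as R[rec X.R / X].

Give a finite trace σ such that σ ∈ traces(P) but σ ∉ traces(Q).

aa

P's transition system — 5 states:
  m0 = rec X. a.(a.(X\{a} + 0\{b}) + b.a.0\{b}) ⊢ -a-> m1
  m1 = a.((rec X. a.(a.(X\{a} + 0\{b}) + b.a.0\{b}))\{a} + 0\{b}) + b.a.0\{b} ⊢ -a-> m2, -b-> m3
  m2 = (rec X. a.(a.(X\{a} + 0\{b}) + b.a.0\{b}))\{a} + 0\{b} ⊢ deadlocked
  m3 = a.0\{b} ⊢ -a-> m4
  m4 = 0\{b} ⊢ deadlocked
Q's transition system — 5 states:
  n0 = rec X. a.(b.(X\{a} + 0\{b}) + b.a.0\{b}) ⊢ -a-> n1
  n1 = b.((rec X. a.(b.(X\{a} + 0\{b}) + b.a.0\{b}))\{a} + 0\{b}) + b.a.0\{b} ⊢ -b-> n2, -b-> n3
  n2 = (rec X. a.(b.(X\{a} + 0\{b}) + b.a.0\{b}))\{a} + 0\{b} ⊢ deadlocked
  n3 = a.0\{b} ⊢ -a-> n4
  n4 = 0\{b} ⊢ deadlocked
Trace ⟨aa⟩ through P, begin at {m0}:
  after a @ step 1: {m1}
  after a @ step 2: {m2}
  ✓ P
Trace ⟨aa⟩ through Q, begin at {n0}:
  after a @ step 1: {n1}
  after a @ step 2: ∅  — Q cannot continue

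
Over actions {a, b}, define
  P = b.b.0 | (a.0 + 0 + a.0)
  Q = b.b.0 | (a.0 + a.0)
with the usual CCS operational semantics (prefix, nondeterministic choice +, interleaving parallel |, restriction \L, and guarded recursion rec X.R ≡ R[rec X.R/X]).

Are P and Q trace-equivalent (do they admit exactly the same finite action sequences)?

Reachable graph of P (6 states):
  m0 = b.b.0 | (a.0 + 0 + a.0) has moves —a→ m1, —b→ m2
  m1 = b.b.0 | 0 has moves —b→ m3
  m2 = b.0 | (a.0 + 0 + a.0) has moves —a→ m3, —b→ m4
  m3 = b.0 | 0 has moves —b→ m5
  m4 = 0 | (a.0 + 0 + a.0) has moves —a→ m5
  m5 = 0 | 0 has moves deadlocked
Reachable graph of Q (6 states):
  n0 = b.b.0 | (a.0 + a.0) has moves —a→ n1, —b→ n2
  n1 = b.b.0 | 0 has moves —b→ n3
  n2 = b.0 | (a.0 + a.0) has moves —a→ n3, —b→ n4
  n3 = b.0 | 0 has moves —b→ n5
  n4 = 0 | (a.0 + a.0) has moves —a→ n5
  n5 = 0 | 0 has moves deadlocked
Partition-refinement fixed point:
  B0 = {m0, n0}
  B1 = {m1, n1}
  B2 = {m3, n3}
  B3 = {m5, n5}
  B4 = {m2, n2}
  B5 = {m4, n4}
m0 ∈ B0, n0 ∈ B0 → same block
Bisimilar ⇒ trace-equivalent.

traces(P) = traces(Q)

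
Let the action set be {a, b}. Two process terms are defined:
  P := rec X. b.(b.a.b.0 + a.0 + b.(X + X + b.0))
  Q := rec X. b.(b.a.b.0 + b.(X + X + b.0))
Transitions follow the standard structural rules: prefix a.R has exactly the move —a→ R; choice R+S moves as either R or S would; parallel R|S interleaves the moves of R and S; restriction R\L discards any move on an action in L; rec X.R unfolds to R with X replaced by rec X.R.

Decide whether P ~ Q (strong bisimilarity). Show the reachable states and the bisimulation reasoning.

P's transition system — 6 states:
  p0 = rec X. b.(b.a.b.0 + a.0 + b.(X + X + b.0)) → =b=> p1
  p1 = b.a.b.0 + a.0 + b.((rec X. b.(b.a.b.0 + a.0 + b.(X + X + b.0))) + (rec X. b.(b.a.b.0 + a.0 + b.(X + X + b.0))) + b.0) → =a=> p2, =b=> p3, =b=> p4
  p2 = 0 → deadlocked
  p3 = (rec X. b.(b.a.b.0 + a.0 + b.(X + X + b.0))) + (rec X. b.(b.a.b.0 + a.0 + b.(X + X + b.0))) + b.0 → =b=> p1, =b=> p2
  p4 = a.b.0 → =a=> p5
  p5 = b.0 → =b=> p2
Q's transition system — 6 states:
  q0 = rec X. b.(b.a.b.0 + b.(X + X + b.0)) → =b=> q1
  q1 = b.a.b.0 + b.((rec X. b.(b.a.b.0 + b.(X + X + b.0))) + (rec X. b.(b.a.b.0 + b.(X + X + b.0))) + b.0) → =b=> q2, =b=> q3
  q2 = (rec X. b.(b.a.b.0 + b.(X + X + b.0))) + (rec X. b.(b.a.b.0 + b.(X + X + b.0))) + b.0 → =b=> q1, =b=> q4
  q3 = a.b.0 → =a=> q5
  q4 = 0 → deadlocked
  q5 = b.0 → =b=> q4
Partition-refinement fixed point:
  B0 = {p0}
  B1 = {p1}
  B2 = {p2, q4}
  B3 = {p3}
  B4 = {p4, q3}
  B5 = {p5, q5}
  B6 = {q0}
  B7 = {q1}
  B8 = {q2}
p0 ∈ B0, q0 ∈ B6 → different blocks

NO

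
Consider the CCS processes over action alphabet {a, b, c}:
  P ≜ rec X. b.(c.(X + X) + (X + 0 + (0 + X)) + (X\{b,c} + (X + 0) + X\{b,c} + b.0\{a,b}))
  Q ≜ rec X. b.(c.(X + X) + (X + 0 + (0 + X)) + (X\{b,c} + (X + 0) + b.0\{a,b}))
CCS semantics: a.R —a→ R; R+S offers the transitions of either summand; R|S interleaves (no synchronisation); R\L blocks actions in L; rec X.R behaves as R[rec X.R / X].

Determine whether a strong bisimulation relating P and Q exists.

P ~ Q

Reachable graph of P (4 states):
  s0 = rec X. b.(c.(X + X) + (X + 0 + (0 + X)) + (X\{b,c} + (X + 0) + X\{b,c} + b.0\{a,b})) | ··b··> s1
  s1 = c.((rec X. b.(c.(X + X) + (X + 0 + (0 + X)) + (X\{b,c} + (X + 0) + X\{b,c} + b.0\{a,b}))) + (rec X. b.(c.(X + X) + (X + 0 + (0 + X)) + (X\{b,c} + (X + 0) + X\{b,c} + b.0\{a,b})))) + ((rec X. b.(c.(X + X) + (X + 0 + (0 + X)) + (X\{b,c} + (X + 0) + X\{b,c} + b.0\{a,b}))) + 0 + (0 + (rec X. b.(c.(X + X) + (X + 0 + (0 + X)) + (X\{b,c} + (X + 0) + X\{b,c} + b.0\{a,b}))))) + ((rec X. b.(c.(X + X) + (X + 0 + (0 + X)) + (X\{b,c} + (X + 0) + X\{b,c} + b.0\{a,b})))\{b,c} + ((rec X. b.(c.(X + X) + (X + 0 + (0 + X)) + (X\{b,c} + (X + 0) + X\{b,c} + b.0\{a,b}))) + 0) + (rec X. b.(c.(X + X) + (X + 0 + (0 + X)) + (X\{b,c} + (X + 0) + X\{b,c} + b.0\{a,b})))\{b,c} + b.0\{a,b}) | ··b··> s1, ··b··> s2, ··c··> s3
  s2 = 0\{a,b} | stopped
  s3 = (rec X. b.(c.(X + X) + (X + 0 + (0 + X)) + (X\{b,c} + (X + 0) + X\{b,c} + b.0\{a,b}))) + (rec X. b.(c.(X + X) + (X + 0 + (0 + X)) + (X\{b,c} + (X + 0) + X\{b,c} + b.0\{a,b}))) | ··b··> s1
Reachable graph of Q (4 states):
  t0 = rec X. b.(c.(X + X) + (X + 0 + (0 + X)) + (X\{b,c} + (X + 0) + b.0\{a,b})) | ··b··> t1
  t1 = c.((rec X. b.(c.(X + X) + (X + 0 + (0 + X)) + (X\{b,c} + (X + 0) + b.0\{a,b}))) + (rec X. b.(c.(X + X) + (X + 0 + (0 + X)) + (X\{b,c} + (X + 0) + b.0\{a,b})))) + ((rec X. b.(c.(X + X) + (X + 0 + (0 + X)) + (X\{b,c} + (X + 0) + b.0\{a,b}))) + 0 + (0 + (rec X. b.(c.(X + X) + (X + 0 + (0 + X)) + (X\{b,c} + (X + 0) + b.0\{a,b}))))) + ((rec X. b.(c.(X + X) + (X + 0 + (0 + X)) + (X\{b,c} + (X + 0) + b.0\{a,b})))\{b,c} + ((rec X. b.(c.(X + X) + (X + 0 + (0 + X)) + (X\{b,c} + (X + 0) + b.0\{a,b}))) + 0) + b.0\{a,b}) | ··b··> t1, ··b··> t2, ··c··> t3
  t2 = 0\{a,b} | stopped
  t3 = (rec X. b.(c.(X + X) + (X + 0 + (0 + X)) + (X\{b,c} + (X + 0) + b.0\{a,b}))) + (rec X. b.(c.(X + X) + (X + 0 + (0 + X)) + (X\{b,c} + (X + 0) + b.0\{a,b}))) | ··b··> t1
Coarsest stable partition (strong bisimilarity classes):
  B0 = {s0, s3, t0, t3}
  B1 = {s1, t1}
  B2 = {s2, t2}
s0 ∈ B0, t0 ∈ B0 → same block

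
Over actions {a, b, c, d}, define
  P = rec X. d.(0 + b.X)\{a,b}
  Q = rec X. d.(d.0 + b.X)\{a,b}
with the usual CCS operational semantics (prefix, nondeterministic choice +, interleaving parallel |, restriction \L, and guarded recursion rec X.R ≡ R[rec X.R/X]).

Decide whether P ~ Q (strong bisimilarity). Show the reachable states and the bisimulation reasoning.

Reachable graph of P (2 states):
  m0 = rec X. d.(0 + b.X)\{a,b} has moves —d→ m1
  m1 = (0 + b.(rec X. d.(0 + b.X)\{a,b}))\{a,b} has moves deadlocked
Reachable graph of Q (3 states):
  n0 = rec X. d.(d.0 + b.X)\{a,b} has moves —d→ n1
  n1 = (d.0 + b.(rec X. d.(d.0 + b.X)\{a,b}))\{a,b} has moves —d→ n2
  n2 = 0\{a,b} has moves deadlocked
Coarsest stable partition (strong bisimilarity classes):
  B0 = {m0, n1}
  B1 = {m1, n2}
  B2 = {n0}
m0 ∈ B0, n0 ∈ B2 → different blocks

NO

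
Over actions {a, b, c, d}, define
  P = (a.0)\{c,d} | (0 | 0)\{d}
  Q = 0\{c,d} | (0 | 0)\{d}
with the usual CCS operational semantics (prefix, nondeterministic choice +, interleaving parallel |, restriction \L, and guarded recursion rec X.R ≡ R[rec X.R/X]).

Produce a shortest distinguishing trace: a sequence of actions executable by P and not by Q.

a

Reachable graph of P (2 states):
  p0 = (a.0)\{c,d} | (0 | 0)\{d} ⊢ =a=> p1
  p1 = 0\{c,d} | (0 | 0)\{d} ⊢ (no moves)
Reachable graph of Q (1 states):
  q0 = 0\{c,d} | (0 | 0)\{d} ⊢ (no moves)
Trace ⟨a⟩ through P, begin at {p0}:
  after a @ step 1: {p1}
  P completes σ.
Trace ⟨a⟩ through Q, begin at {q0}:
  after a @ step 1: ∅  — Q cannot continue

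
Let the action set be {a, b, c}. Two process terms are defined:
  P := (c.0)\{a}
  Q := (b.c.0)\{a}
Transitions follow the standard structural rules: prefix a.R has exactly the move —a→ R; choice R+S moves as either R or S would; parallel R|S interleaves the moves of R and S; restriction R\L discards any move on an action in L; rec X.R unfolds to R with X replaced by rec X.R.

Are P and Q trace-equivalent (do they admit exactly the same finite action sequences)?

trace-distinct — witness ⟨c⟩

Reachable graph of P (2 states):
  s0 = (c.0)\{a} has moves -c-> s1
  s1 = 0\{a} has moves (no moves)
Reachable graph of Q (3 states):
  t0 = (b.c.0)\{a} has moves -b-> t1
  t1 = (c.0)\{a} has moves -c-> t2
  t2 = 0\{a} has moves (no moves)
Executing c from P (initial set {s0}):
  [1] c ⇒ {s1}
  — P admits the full trace.
Executing c from Q (initial set {t0}):
  [1] c ⇒ ∅ (Q stuck)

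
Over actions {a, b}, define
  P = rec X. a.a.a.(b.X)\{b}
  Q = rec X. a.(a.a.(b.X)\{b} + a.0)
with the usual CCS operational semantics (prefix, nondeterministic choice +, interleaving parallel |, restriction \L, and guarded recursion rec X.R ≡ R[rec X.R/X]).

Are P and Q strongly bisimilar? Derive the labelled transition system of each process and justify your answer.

NO

Reachable graph of P (4 states):
  p0 = rec X. a.a.a.(b.X)\{b} :: —a→ p1
  p1 = a.a.(b.(rec X. a.a.a.(b.X)\{b}))\{b} :: —a→ p2
  p2 = a.(b.(rec X. a.a.a.(b.X)\{b}))\{b} :: —a→ p3
  p3 = (b.(rec X. a.a.a.(b.X)\{b}))\{b} :: (no moves)
Reachable graph of Q (5 states):
  q0 = rec X. a.(a.a.(b.X)\{b} + a.0) :: —a→ q1
  q1 = a.a.(b.(rec X. a.(a.a.(b.X)\{b} + a.0)))\{b} + a.0 :: —a→ q2, —a→ q3
  q2 = 0 :: (no moves)
  q3 = a.(b.(rec X. a.(a.a.(b.X)\{b} + a.0)))\{b} :: —a→ q4
  q4 = (b.(rec X. a.(a.a.(b.X)\{b} + a.0)))\{b} :: (no moves)
Bisimilarity quotient blocks:
  B0 = {p0}
  B1 = {p1}
  B2 = {p2, q3}
  B3 = {p3, q2, q4}
  B4 = {q0}
  B5 = {q1}
p0 ∈ B0, q0 ∈ B4 → different blocks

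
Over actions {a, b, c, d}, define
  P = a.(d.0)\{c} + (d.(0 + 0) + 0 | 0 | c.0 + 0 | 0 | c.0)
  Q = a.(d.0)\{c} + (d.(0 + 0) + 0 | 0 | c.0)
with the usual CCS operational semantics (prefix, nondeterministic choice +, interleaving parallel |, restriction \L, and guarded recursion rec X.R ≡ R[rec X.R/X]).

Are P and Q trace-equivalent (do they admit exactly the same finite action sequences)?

Reachable graph of P (5 states):
  u0 = a.(d.0)\{c} + (d.(0 + 0) + 0 | 0 | c.0 + 0 | 0 | c.0) → -a-> u1, -c-> u2, -d-> u3
  u1 = (d.0)\{c} → -d-> u4
  u2 = 0 | 0 | 0 → ∅
  u3 = 0 + 0 → ∅
  u4 = 0\{c} → ∅
Reachable graph of Q (5 states):
  v0 = a.(d.0)\{c} + (d.(0 + 0) + 0 | 0 | c.0) → -a-> v1, -c-> v2, -d-> v3
  v1 = (d.0)\{c} → -d-> v4
  v2 = 0 | 0 | 0 → ∅
  v3 = 0 + 0 → ∅
  v4 = 0\{c} → ∅
Partition-refinement fixed point:
  B0 = {u0, v0}
  B1 = {u2, u3, u4, v2, v3, v4}
  B2 = {u1, v1}
u0 ∈ B0, v0 ∈ B0 → same block
Bisimilar ⇒ trace-equivalent.

traces(P) = traces(Q)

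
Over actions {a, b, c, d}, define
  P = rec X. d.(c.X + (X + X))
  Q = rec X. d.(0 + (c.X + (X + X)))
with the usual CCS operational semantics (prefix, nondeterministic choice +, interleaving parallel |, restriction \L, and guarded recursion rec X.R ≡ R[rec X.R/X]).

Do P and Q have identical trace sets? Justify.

Reachable graph of P (2 states):
  p0 = rec X. d.(c.X + (X + X)) :: ··d··> p1
  p1 = c.(rec X. d.(c.X + (X + X))) + ((rec X. d.(c.X + (X + X))) + (rec X. d.(c.X + (X + X)))) :: ··c··> p0, ··d··> p1
Reachable graph of Q (2 states):
  q0 = rec X. d.(0 + (c.X + (X + X))) :: ··d··> q1
  q1 = 0 + (c.(rec X. d.(0 + (c.X + (X + X)))) + ((rec X. d.(0 + (c.X + (X + X)))) + (rec X. d.(0 + (c.X + (X + X)))))) :: ··c··> q0, ··d··> q1
Coarsest stable partition (strong bisimilarity classes):
  B0 = {p0, q0}
  B1 = {p1, q1}
p0 ∈ B0, q0 ∈ B0 → same block
Bisimilar ⇒ trace-equivalent.

traces(P) = traces(Q)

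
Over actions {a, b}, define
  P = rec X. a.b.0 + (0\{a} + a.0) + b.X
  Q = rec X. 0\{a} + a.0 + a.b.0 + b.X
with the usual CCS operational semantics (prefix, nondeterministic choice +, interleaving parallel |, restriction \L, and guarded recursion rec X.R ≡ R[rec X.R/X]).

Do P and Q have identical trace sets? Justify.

P's transition system — 3 states:
  p0 = rec X. a.b.0 + (0\{a} + a.0) + b.X :: =a=> p1, =a=> p2, =b=> p0
  p1 = 0 :: ∅
  p2 = b.0 :: =b=> p1
Q's transition system — 3 states:
  q0 = rec X. 0\{a} + a.0 + a.b.0 + b.X :: =a=> q1, =a=> q2, =b=> q0
  q1 = 0 :: ∅
  q2 = b.0 :: =b=> q1
Coarsest stable partition (strong bisimilarity classes):
  B0 = {p0, q0}
  B1 = {p2, q2}
  B2 = {p1, q1}
p0 ∈ B0, q0 ∈ B0 → same block
Bisimilar ⇒ trace-equivalent.

trace-equivalent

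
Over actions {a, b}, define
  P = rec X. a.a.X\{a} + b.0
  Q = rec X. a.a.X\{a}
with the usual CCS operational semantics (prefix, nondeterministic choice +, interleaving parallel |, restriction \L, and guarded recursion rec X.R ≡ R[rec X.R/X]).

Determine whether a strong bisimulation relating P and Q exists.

P ≁ Q

LTS(P): 5 reachable states
  u0 = rec X. a.a.X\{a} + b.0 has moves =a=> u1, =b=> u2
  u1 = a.(rec X. a.a.X\{a} + b.0)\{a} has moves =a=> u3
  u2 = 0 has moves ∅
  u3 = (rec X. a.a.X\{a} + b.0)\{a} has moves =b=> u4
  u4 = 0\{a} has moves ∅
LTS(Q): 3 reachable states
  v0 = rec X. a.a.X\{a} has moves =a=> v1
  v1 = a.(rec X. a.a.X\{a})\{a} has moves =a=> v2
  v2 = (rec X. a.a.X\{a})\{a} has moves ∅
Bisimilarity quotient blocks:
  B0 = {u0}
  B1 = {u1}
  B2 = {u3}
  B3 = {u2, u4, v2}
  B4 = {v0}
  B5 = {v1}
u0 ∈ B0, v0 ∈ B4 → different blocks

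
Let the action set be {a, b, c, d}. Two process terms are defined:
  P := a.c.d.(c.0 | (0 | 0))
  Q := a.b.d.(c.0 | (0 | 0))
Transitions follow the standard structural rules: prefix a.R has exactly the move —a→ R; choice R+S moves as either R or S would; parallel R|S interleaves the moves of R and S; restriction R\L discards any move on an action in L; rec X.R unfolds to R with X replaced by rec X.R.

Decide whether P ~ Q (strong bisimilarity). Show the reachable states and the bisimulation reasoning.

not bisimilar

P's transition system — 5 states:
  p0 = a.c.d.(c.0 | (0 | 0)) | -a-> p1
  p1 = c.d.(c.0 | (0 | 0)) | -c-> p2
  p2 = d.(c.0 | (0 | 0)) | -d-> p3
  p3 = c.0 | (0 | 0) | -c-> p4
  p4 = 0 | (0 | 0) | stopped
Q's transition system — 5 states:
  q0 = a.b.d.(c.0 | (0 | 0)) | -a-> q1
  q1 = b.d.(c.0 | (0 | 0)) | -b-> q2
  q2 = d.(c.0 | (0 | 0)) | -d-> q3
  q3 = c.0 | (0 | 0) | -c-> q4
  q4 = 0 | (0 | 0) | stopped
Bisimilarity quotient blocks:
  B0 = {p0}
  B1 = {p1}
  B2 = {p2, q2}
  B3 = {p3, q3}
  B4 = {p4, q4}
  B5 = {q0}
  B6 = {q1}
p0 ∈ B0, q0 ∈ B5 → different blocks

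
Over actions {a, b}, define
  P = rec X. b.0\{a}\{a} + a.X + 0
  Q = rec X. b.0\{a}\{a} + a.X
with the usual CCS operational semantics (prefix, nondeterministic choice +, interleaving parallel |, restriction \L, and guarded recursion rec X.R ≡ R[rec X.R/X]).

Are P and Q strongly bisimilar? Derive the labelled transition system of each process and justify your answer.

Reachable graph of P (2 states):
  m0 = rec X. b.0\{a}\{a} + a.X + 0 → =a=> m0, =b=> m1
  m1 = 0\{a}\{a} → stopped
Reachable graph of Q (2 states):
  n0 = rec X. b.0\{a}\{a} + a.X → =a=> n0, =b=> n1
  n1 = 0\{a}\{a} → stopped
Partition-refinement fixed point:
  B0 = {m0, n0}
  B1 = {m1, n1}
m0 ∈ B0, n0 ∈ B0 → same block

bisimilar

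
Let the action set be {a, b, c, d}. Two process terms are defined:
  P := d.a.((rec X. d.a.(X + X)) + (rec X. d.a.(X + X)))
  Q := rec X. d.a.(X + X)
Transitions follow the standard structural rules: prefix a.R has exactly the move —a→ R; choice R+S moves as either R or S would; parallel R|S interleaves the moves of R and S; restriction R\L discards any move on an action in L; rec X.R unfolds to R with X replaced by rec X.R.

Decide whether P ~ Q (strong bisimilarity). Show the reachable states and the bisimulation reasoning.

YES

P's transition system — 3 states:
  p0 = d.a.((rec X. d.a.(X + X)) + (rec X. d.a.(X + X))) | -d-> p1
  p1 = a.((rec X. d.a.(X + X)) + (rec X. d.a.(X + X))) | -a-> p2
  p2 = (rec X. d.a.(X + X)) + (rec X. d.a.(X + X)) | -d-> p1
Q's transition system — 3 states:
  q0 = rec X. d.a.(X + X) | -d-> q1
  q1 = a.((rec X. d.a.(X + X)) + (rec X. d.a.(X + X))) | -a-> q2
  q2 = (rec X. d.a.(X + X)) + (rec X. d.a.(X + X)) | -d-> q1
Bisimilarity quotient blocks:
  B0 = {p0, p2, q0, q2}
  B1 = {p1, q1}
p0 ∈ B0, q0 ∈ B0 → same block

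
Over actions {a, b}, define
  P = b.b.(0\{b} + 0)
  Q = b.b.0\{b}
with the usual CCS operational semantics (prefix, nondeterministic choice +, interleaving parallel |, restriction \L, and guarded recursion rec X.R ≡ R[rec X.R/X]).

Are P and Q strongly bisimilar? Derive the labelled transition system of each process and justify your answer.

P ~ Q

P's transition system — 3 states:
  s0 = b.b.(0\{b} + 0) → -b-> s1
  s1 = b.(0\{b} + 0) → -b-> s2
  s2 = 0\{b} + 0 → ∅
Q's transition system — 3 states:
  t0 = b.b.0\{b} → -b-> t1
  t1 = b.0\{b} → -b-> t2
  t2 = 0\{b} → ∅
Partition-refinement fixed point:
  B0 = {s0, t0}
  B1 = {s1, t1}
  B2 = {s2, t2}
s0 ∈ B0, t0 ∈ B0 → same block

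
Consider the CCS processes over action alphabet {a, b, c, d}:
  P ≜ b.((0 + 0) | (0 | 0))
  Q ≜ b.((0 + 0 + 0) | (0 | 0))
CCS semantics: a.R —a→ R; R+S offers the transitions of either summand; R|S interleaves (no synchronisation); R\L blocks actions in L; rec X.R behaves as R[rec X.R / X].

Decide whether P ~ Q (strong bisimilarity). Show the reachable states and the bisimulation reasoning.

LTS(P): 2 reachable states
  p0 = b.((0 + 0) | (0 | 0)) ⊢ —b→ p1
  p1 = (0 + 0) | (0 | 0) ⊢ ·
LTS(Q): 2 reachable states
  q0 = b.((0 + 0 + 0) | (0 | 0)) ⊢ —b→ q1
  q1 = (0 + 0 + 0) | (0 | 0) ⊢ ·
Partition-refinement fixed point:
  B0 = {p0, q0}
  B1 = {p1, q1}
p0 ∈ B0, q0 ∈ B0 → same block

P ~ Q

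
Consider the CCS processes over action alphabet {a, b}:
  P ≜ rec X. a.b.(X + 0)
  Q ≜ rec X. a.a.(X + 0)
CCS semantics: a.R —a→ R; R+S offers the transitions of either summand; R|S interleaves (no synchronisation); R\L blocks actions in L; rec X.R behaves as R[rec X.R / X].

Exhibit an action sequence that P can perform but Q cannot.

ab

Reachable graph of P (3 states):
  p0 = rec X. a.b.(X + 0) → —a→ p1
  p1 = b.((rec X. a.b.(X + 0)) + 0) → —b→ p2
  p2 = (rec X. a.b.(X + 0)) + 0 → —a→ p1
Reachable graph of Q (3 states):
  q0 = rec X. a.a.(X + 0) → —a→ q1
  q1 = a.((rec X. a.a.(X + 0)) + 0) → —a→ q2
  q2 = (rec X. a.a.(X + 0)) + 0 → —a→ q1
Run σ = ⟨ab⟩ on P: start {p0}
  step 1 (a): {p1}
  step 2 (b): {p2}
  — P admits the full trace.
Run σ = ⟨ab⟩ on Q: start {q0}
  step 1 (a): {q1}
  step 2 (b): ∅ (Q stuck)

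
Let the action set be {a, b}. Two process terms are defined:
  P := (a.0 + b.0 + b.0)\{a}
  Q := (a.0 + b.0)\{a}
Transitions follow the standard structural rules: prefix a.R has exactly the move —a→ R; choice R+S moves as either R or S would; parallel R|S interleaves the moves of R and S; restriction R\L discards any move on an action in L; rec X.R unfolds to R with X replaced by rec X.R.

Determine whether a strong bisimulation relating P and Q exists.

bisimilar

Reachable graph of P (2 states):
  s0 = (a.0 + b.0 + b.0)\{a} has moves —b→ s1
  s1 = 0\{a} has moves ·
Reachable graph of Q (2 states):
  t0 = (a.0 + b.0)\{a} has moves —b→ t1
  t1 = 0\{a} has moves ·
Partition-refinement fixed point:
  B0 = {s0, t0}
  B1 = {s1, t1}
s0 ∈ B0, t0 ∈ B0 → same block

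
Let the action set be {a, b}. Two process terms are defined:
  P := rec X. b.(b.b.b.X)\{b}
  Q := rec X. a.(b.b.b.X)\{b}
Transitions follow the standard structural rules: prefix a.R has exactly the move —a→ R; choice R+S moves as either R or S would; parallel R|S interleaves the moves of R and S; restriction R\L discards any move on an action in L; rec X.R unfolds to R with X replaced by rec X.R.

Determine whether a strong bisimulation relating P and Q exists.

LTS(P): 2 reachable states
  p0 = rec X. b.(b.b.b.X)\{b} has moves —b→ p1
  p1 = (b.b.b.(rec X. b.(b.b.b.X)\{b}))\{b} has moves ∅
LTS(Q): 2 reachable states
  q0 = rec X. a.(b.b.b.X)\{b} has moves —a→ q1
  q1 = (b.b.b.(rec X. a.(b.b.b.X)\{b}))\{b} has moves ∅
Partition-refinement fixed point:
  B0 = {p0}
  B1 = {p1, q1}
  B2 = {q0}
p0 ∈ B0, q0 ∈ B2 → different blocks

NO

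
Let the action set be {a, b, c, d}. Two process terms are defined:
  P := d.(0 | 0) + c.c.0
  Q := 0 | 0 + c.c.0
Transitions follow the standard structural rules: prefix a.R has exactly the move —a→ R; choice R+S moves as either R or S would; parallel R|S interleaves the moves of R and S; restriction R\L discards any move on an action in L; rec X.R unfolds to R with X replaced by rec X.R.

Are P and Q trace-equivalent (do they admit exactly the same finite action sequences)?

NO — witness ⟨d⟩

Reachable graph of P (4 states):
  u0 = d.(0 | 0) + c.c.0 ⊢ —c→ u1, —d→ u2
  u1 = c.0 ⊢ —c→ u3
  u2 = 0 | 0 ⊢ stopped
  u3 = 0 ⊢ stopped
Reachable graph of Q (3 states):
  v0 = 0 | 0 + c.c.0 ⊢ —c→ v1
  v1 = c.0 ⊢ —c→ v2
  v2 = 0 ⊢ stopped
Executing d from P (initial set {u0}):
  [1] d ⇒ {u2}
  — P admits the full trace.
Executing d from Q (initial set {v0}):
  [1] d ⇒ no successor for Q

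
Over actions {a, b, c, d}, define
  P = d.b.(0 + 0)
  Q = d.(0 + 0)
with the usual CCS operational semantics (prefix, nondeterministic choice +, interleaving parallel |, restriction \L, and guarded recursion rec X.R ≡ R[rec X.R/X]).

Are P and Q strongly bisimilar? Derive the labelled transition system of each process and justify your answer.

NO

Reachable graph of P (3 states):
  u0 = d.b.(0 + 0) ⊢ —d→ u1
  u1 = b.(0 + 0) ⊢ —b→ u2
  u2 = 0 + 0 ⊢ deadlocked
Reachable graph of Q (2 states):
  v0 = d.(0 + 0) ⊢ —d→ v1
  v1 = 0 + 0 ⊢ deadlocked
Bisimilarity quotient blocks:
  B0 = {u0}
  B1 = {u1}
  B2 = {u2, v1}
  B3 = {v0}
u0 ∈ B0, v0 ∈ B3 → different blocks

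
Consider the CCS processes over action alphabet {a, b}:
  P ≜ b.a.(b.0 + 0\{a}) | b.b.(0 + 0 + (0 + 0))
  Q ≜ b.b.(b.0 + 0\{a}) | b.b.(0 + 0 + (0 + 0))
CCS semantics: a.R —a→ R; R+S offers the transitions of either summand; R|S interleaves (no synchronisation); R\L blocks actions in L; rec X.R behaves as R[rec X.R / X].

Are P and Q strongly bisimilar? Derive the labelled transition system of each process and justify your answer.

P's transition system — 12 states:
  m0 = b.a.(b.0 + 0\{a}) | b.b.(0 + 0 + (0 + 0)) :: =b=> m1, =b=> m2
  m1 = a.(b.0 + 0\{a}) | b.b.(0 + 0 + (0 + 0)) :: =a=> m3, =b=> m4
  m2 = b.a.(b.0 + 0\{a}) | b.(0 + 0 + (0 + 0)) :: =b=> m4, =b=> m5
  m3 = (b.0 + 0\{a}) | b.b.(0 + 0 + (0 + 0)) :: =b=> m6, =b=> m7
  m4 = a.(b.0 + 0\{a}) | b.(0 + 0 + (0 + 0)) :: =a=> m6, =b=> m8
  m5 = b.a.(b.0 + 0\{a}) | (0 + 0 + (0 + 0)) :: =b=> m8
  m6 = (b.0 + 0\{a}) | b.(0 + 0 + (0 + 0)) :: =b=> m10, =b=> m9
  m7 = 0 | b.b.(0 + 0 + (0 + 0)) :: =b=> m10
  m8 = a.(b.0 + 0\{a}) | (0 + 0 + (0 + 0)) :: =a=> m9
  m9 = (b.0 + 0\{a}) | (0 + 0 + (0 + 0)) :: =b=> m11
  m10 = 0 | b.(0 + 0 + (0 + 0)) :: =b=> m11
  m11 = 0 | (0 + 0 + (0 + 0)) :: (no moves)
Q's transition system — 12 states:
  n0 = b.b.(b.0 + 0\{a}) | b.b.(0 + 0 + (0 + 0)) :: =b=> n1, =b=> n2
  n1 = b.(b.0 + 0\{a}) | b.b.(0 + 0 + (0 + 0)) :: =b=> n3, =b=> n4
  n2 = b.b.(b.0 + 0\{a}) | b.(0 + 0 + (0 + 0)) :: =b=> n4, =b=> n5
  n3 = (b.0 + 0\{a}) | b.b.(0 + 0 + (0 + 0)) :: =b=> n6, =b=> n7
  n4 = b.(b.0 + 0\{a}) | b.(0 + 0 + (0 + 0)) :: =b=> n6, =b=> n8
  n5 = b.b.(b.0 + 0\{a}) | (0 + 0 + (0 + 0)) :: =b=> n8
  n6 = (b.0 + 0\{a}) | b.(0 + 0 + (0 + 0)) :: =b=> n10, =b=> n9
  n7 = 0 | b.b.(0 + 0 + (0 + 0)) :: =b=> n10
  n8 = b.(b.0 + 0\{a}) | (0 + 0 + (0 + 0)) :: =b=> n9
  n9 = (b.0 + 0\{a}) | (0 + 0 + (0 + 0)) :: =b=> n11
  n10 = 0 | b.(0 + 0 + (0 + 0)) :: =b=> n11
  n11 = 0 | (0 + 0 + (0 + 0)) :: (no moves)
Partition-refinement fixed point:
  B0 = {m0}
  B1 = {m2}
  B2 = {m5}
  B3 = {m8}
  B4 = {m10, m9, n10, n9}
  B5 = {m11, n11}
  B6 = {m4}
  B7 = {m6, m7, n6, n7, n8}
  B8 = {m1}
  B9 = {m3, n3, n4, n5}
  B10 = {n0}
  B11 = {n1, n2}
m0 ∈ B0, n0 ∈ B10 → different blocks

NO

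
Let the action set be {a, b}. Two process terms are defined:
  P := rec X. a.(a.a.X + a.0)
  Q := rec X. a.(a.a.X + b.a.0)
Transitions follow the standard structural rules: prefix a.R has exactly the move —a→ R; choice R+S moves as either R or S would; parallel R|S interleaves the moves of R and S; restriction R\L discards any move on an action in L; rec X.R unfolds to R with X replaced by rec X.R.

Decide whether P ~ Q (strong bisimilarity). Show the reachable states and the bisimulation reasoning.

NO

LTS(P): 4 reachable states
  m0 = rec X. a.(a.a.X + a.0) | --a--▸ m1
  m1 = a.a.(rec X. a.(a.a.X + a.0)) + a.0 | --a--▸ m2, --a--▸ m3
  m2 = 0 | ·
  m3 = a.(rec X. a.(a.a.X + a.0)) | --a--▸ m0
LTS(Q): 5 reachable states
  n0 = rec X. a.(a.a.X + b.a.0) | --a--▸ n1
  n1 = a.a.(rec X. a.(a.a.X + b.a.0)) + b.a.0 | --a--▸ n2, --b--▸ n3
  n2 = a.(rec X. a.(a.a.X + b.a.0)) | --a--▸ n0
  n3 = a.0 | --a--▸ n4
  n4 = 0 | ·
Partition-refinement fixed point:
  B0 = {m0}
  B1 = {m1}
  B2 = {m2, n4}
  B3 = {m3}
  B4 = {n0}
  B5 = {n1}
  B6 = {n2}
  B7 = {n3}
m0 ∈ B0, n0 ∈ B4 → different blocks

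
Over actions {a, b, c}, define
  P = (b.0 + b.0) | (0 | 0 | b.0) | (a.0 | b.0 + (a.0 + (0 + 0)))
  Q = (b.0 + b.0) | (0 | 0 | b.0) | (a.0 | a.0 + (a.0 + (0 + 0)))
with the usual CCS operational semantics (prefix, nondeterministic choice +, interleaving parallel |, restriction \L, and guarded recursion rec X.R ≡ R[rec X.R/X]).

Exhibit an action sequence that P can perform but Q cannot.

P's transition system — 20 states:
  s0 = (b.0 + b.0) | (0 | 0 | b.0) | (a.0 | b.0 + (a.0 + (0 + 0))) | —a→ s1, —a→ s2, —b→ s3, —b→ s4, —b→ s5
  s1 = (b.0 + b.0) | (0 | 0 | b.0) | (0 | b.0) | —b→ s6, —b→ s7, —b→ s8
  s2 = (b.0 + b.0) | (0 | 0 | b.0) | 0 | —b→ s10, —b→ s9
  s3 = (b.0 + b.0) | (0 | 0 | 0) | (a.0 | b.0 + (a.0 + (0 + 0))) | —a→ s6, —a→ s9, —b→ s11, —b→ s12
  s4 = (b.0 + b.0) | (0 | 0 | b.0) | (a.0 | 0) | —a→ s7, —b→ s11, —b→ s13
  s5 = 0 | (0 | 0 | b.0) | (a.0 | b.0 + (a.0 + (0 + 0))) | —a→ s10, —a→ s8, —b→ s12, —b→ s13
  s6 = (b.0 + b.0) | (0 | 0 | 0) | (0 | b.0) | —b→ s14, —b→ s15
  s7 = (b.0 + b.0) | (0 | 0 | b.0) | (0 | 0) | —b→ s14, —b→ s16
  s8 = 0 | (0 | 0 | b.0) | (0 | b.0) | —b→ s15, —b→ s16
  s9 = (b.0 + b.0) | (0 | 0 | 0) | 0 | —b→ s17
  s10 = 0 | (0 | 0 | b.0) | 0 | —b→ s17
  s11 = (b.0 + b.0) | (0 | 0 | 0) | (a.0 | 0) | —a→ s14, —b→ s18
  s12 = 0 | (0 | 0 | 0) | (a.0 | b.0 + (a.0 + (0 + 0))) | —a→ s15, —a→ s17, —b→ s18
  s13 = 0 | (0 | 0 | b.0) | (a.0 | 0) | —a→ s16, —b→ s18
  s14 = (b.0 + b.0) | (0 | 0 | 0) | (0 | 0) | —b→ s19
  s15 = 0 | (0 | 0 | 0) | (0 | b.0) | —b→ s19
  s16 = 0 | (0 | 0 | b.0) | (0 | 0) | —b→ s19
  s17 = 0 | (0 | 0 | 0) | 0 | ∅
  s18 = 0 | (0 | 0 | 0) | (a.0 | 0) | —a→ s19
  s19 = 0 | (0 | 0 | 0) | (0 | 0) | ∅
Q's transition system — 20 states:
  t0 = (b.0 + b.0) | (0 | 0 | b.0) | (a.0 | a.0 + (a.0 + (0 + 0))) | —a→ t1, —a→ t2, —a→ t3, —b→ t4, —b→ t5
  t1 = (b.0 + b.0) | (0 | 0 | b.0) | (0 | a.0) | —a→ t6, —b→ t7, —b→ t8
  t2 = (b.0 + b.0) | (0 | 0 | b.0) | (a.0 | 0) | —a→ t6, —b→ t10, —b→ t9
  t3 = (b.0 + b.0) | (0 | 0 | b.0) | 0 | —b→ t11, —b→ t12
  t4 = (b.0 + b.0) | (0 | 0 | 0) | (a.0 | a.0 + (a.0 + (0 + 0))) | —a→ t11, —a→ t7, —a→ t9, —b→ t13
  t5 = 0 | (0 | 0 | b.0) | (a.0 | a.0 + (a.0 + (0 + 0))) | —a→ t10, —a→ t12, —a→ t8, —b→ t13
  t6 = (b.0 + b.0) | (0 | 0 | b.0) | (0 | 0) | —b→ t14, —b→ t15
  t7 = (b.0 + b.0) | (0 | 0 | 0) | (0 | a.0) | —a→ t14, —b→ t16
  t8 = 0 | (0 | 0 | b.0) | (0 | a.0) | —a→ t15, —b→ t16
  t9 = (b.0 + b.0) | (0 | 0 | 0) | (a.0 | 0) | —a→ t14, —b→ t17
  t10 = 0 | (0 | 0 | b.0) | (a.0 | 0) | —a→ t15, —b→ t17
  t11 = (b.0 + b.0) | (0 | 0 | 0) | 0 | —b→ t18
  t12 = 0 | (0 | 0 | b.0) | 0 | —b→ t18
  t13 = 0 | (0 | 0 | 0) | (a.0 | a.0 + (a.0 + (0 + 0))) | —a→ t16, —a→ t17, —a→ t18
  t14 = (b.0 + b.0) | (0 | 0 | 0) | (0 | 0) | —b→ t19
  t15 = 0 | (0 | 0 | b.0) | (0 | 0) | —b→ t19
  t16 = 0 | (0 | 0 | 0) | (0 | a.0) | —a→ t19
  t17 = 0 | (0 | 0 | 0) | (a.0 | 0) | —a→ t19
  t18 = 0 | (0 | 0 | 0) | 0 | ∅
  t19 = 0 | (0 | 0 | 0) | (0 | 0) | ∅
Executing bbb from P (initial set {s0}):
  [1] b ⇒ {s3, s4, s5}
  [2] b ⇒ {s11, s12, s13}
  [3] b ⇒ {s18}
  — P admits the full trace.
Executing bbb from Q (initial set {t0}):
  [1] b ⇒ {t4, t5}
  [2] b ⇒ {t13}
  [3] b ⇒ ∅  — Q cannot continue

bbb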